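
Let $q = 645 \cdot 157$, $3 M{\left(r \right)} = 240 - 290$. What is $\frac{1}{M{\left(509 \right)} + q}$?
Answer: $\frac{3}{303745} \approx 9.8767 \cdot 10^{-6}$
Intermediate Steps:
$M{\left(r \right)} = - \frac{50}{3}$ ($M{\left(r \right)} = \frac{240 - 290}{3} = \frac{1}{3} \left(-50\right) = - \frac{50}{3}$)
$q = 101265$
$\frac{1}{M{\left(509 \right)} + q} = \frac{1}{- \frac{50}{3} + 101265} = \frac{1}{\frac{303745}{3}} = \frac{3}{303745}$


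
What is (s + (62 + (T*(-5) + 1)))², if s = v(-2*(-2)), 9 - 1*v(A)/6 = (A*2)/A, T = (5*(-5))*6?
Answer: 731025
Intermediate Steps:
T = -150 (T = -25*6 = -150)
v(A) = 42 (v(A) = 54 - 6*A*2/A = 54 - 6*2*A/A = 54 - 6*2 = 54 - 12 = 42)
s = 42
(s + (62 + (T*(-5) + 1)))² = (42 + (62 + (-150*(-5) + 1)))² = (42 + (62 + (750 + 1)))² = (42 + (62 + 751))² = (42 + 813)² = 855² = 731025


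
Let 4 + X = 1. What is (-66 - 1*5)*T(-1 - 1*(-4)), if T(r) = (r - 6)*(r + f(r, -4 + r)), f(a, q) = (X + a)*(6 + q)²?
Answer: 639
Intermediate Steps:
X = -3 (X = -4 + 1 = -3)
f(a, q) = (6 + q)²*(-3 + a) (f(a, q) = (-3 + a)*(6 + q)² = (6 + q)²*(-3 + a))
T(r) = (-6 + r)*(r + (2 + r)²*(-3 + r)) (T(r) = (r - 6)*(r + (6 + (-4 + r))²*(-3 + r)) = (-6 + r)*(r + (2 + r)²*(-3 + r)))
(-66 - 1*5)*T(-1 - 1*(-4)) = (-66 - 1*5)*(72 + (-1 - 1*(-4))⁴ - 13*(-1 - 1*(-4))² - 5*(-1 - 1*(-4))³ + 30*(-1 - 1*(-4))) = (-66 - 5)*(72 + (-1 + 4)⁴ - 13*(-1 + 4)² - 5*(-1 + 4)³ + 30*(-1 + 4)) = -71*(72 + 3⁴ - 13*3² - 5*3³ + 30*3) = -71*(72 + 81 - 13*9 - 5*27 + 90) = -71*(72 + 81 - 117 - 135 + 90) = -71*(-9) = 639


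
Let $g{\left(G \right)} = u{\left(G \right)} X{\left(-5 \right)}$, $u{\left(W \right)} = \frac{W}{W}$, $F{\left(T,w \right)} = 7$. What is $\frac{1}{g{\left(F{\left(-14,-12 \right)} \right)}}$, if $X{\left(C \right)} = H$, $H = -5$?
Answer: $- \frac{1}{5} \approx -0.2$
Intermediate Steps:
$X{\left(C \right)} = -5$
$u{\left(W \right)} = 1$
$g{\left(G \right)} = -5$ ($g{\left(G \right)} = 1 \left(-5\right) = -5$)
$\frac{1}{g{\left(F{\left(-14,-12 \right)} \right)}} = \frac{1}{-5} = - \frac{1}{5}$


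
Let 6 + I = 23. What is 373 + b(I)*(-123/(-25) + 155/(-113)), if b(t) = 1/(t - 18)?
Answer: 1043701/2825 ≈ 369.45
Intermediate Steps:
I = 17 (I = -6 + 23 = 17)
b(t) = 1/(-18 + t)
373 + b(I)*(-123/(-25) + 155/(-113)) = 373 + (-123/(-25) + 155/(-113))/(-18 + 17) = 373 + (-123*(-1/25) + 155*(-1/113))/(-1) = 373 - (123/25 - 155/113) = 373 - 1*10024/2825 = 373 - 10024/2825 = 1043701/2825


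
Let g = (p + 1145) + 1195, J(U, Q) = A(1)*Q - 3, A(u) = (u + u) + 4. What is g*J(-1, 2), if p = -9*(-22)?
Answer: 22842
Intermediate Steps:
A(u) = 4 + 2*u (A(u) = 2*u + 4 = 4 + 2*u)
J(U, Q) = -3 + 6*Q (J(U, Q) = (4 + 2*1)*Q - 3 = (4 + 2)*Q - 3 = 6*Q - 3 = -3 + 6*Q)
p = 198
g = 2538 (g = (198 + 1145) + 1195 = 1343 + 1195 = 2538)
g*J(-1, 2) = 2538*(-3 + 6*2) = 2538*(-3 + 12) = 2538*9 = 22842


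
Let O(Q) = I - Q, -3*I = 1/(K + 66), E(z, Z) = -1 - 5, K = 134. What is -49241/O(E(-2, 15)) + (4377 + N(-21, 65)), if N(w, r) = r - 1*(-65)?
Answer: -13323907/3599 ≈ -3702.1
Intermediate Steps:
E(z, Z) = -6
I = -1/600 (I = -1/(3*(134 + 66)) = -⅓/200 = -⅓*1/200 = -1/600 ≈ -0.0016667)
N(w, r) = 65 + r (N(w, r) = r + 65 = 65 + r)
O(Q) = -1/600 - Q
-49241/O(E(-2, 15)) + (4377 + N(-21, 65)) = -49241/(-1/600 - 1*(-6)) + (4377 + (65 + 65)) = -49241/(-1/600 + 6) + (4377 + 130) = -49241/3599/600 + 4507 = -49241*600/3599 + 4507 = -29544600/3599 + 4507 = -13323907/3599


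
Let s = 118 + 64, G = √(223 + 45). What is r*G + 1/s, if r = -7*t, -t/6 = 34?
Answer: 1/182 + 2856*√67 ≈ 23377.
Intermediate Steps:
t = -204 (t = -6*34 = -204)
r = 1428 (r = -7*(-204) = 1428)
G = 2*√67 (G = √268 = 2*√67 ≈ 16.371)
s = 182
r*G + 1/s = 1428*(2*√67) + 1/182 = 2856*√67 + 1/182 = 1/182 + 2856*√67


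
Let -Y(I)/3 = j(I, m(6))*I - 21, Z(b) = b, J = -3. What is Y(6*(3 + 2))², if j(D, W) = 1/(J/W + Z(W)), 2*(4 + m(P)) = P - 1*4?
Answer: 11664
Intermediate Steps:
m(P) = -6 + P/2 (m(P) = -4 + (P - 1*4)/2 = -4 + (P - 4)/2 = -4 + (-4 + P)/2 = -4 + (-2 + P/2) = -6 + P/2)
j(D, W) = 1/(W - 3/W) (j(D, W) = 1/(-3/W + W) = 1/(W - 3/W))
Y(I) = 63 + 3*I/2 (Y(I) = -3*(((-6 + (½)*6)/(-3 + (-6 + (½)*6)²))*I - 21) = -3*(((-6 + 3)/(-3 + (-6 + 3)²))*I - 21) = -3*((-3/(-3 + (-3)²))*I - 21) = -3*((-3/(-3 + 9))*I - 21) = -3*((-3/6)*I - 21) = -3*((-3*⅙)*I - 21) = -3*(-I/2 - 21) = -3*(-21 - I/2) = 63 + 3*I/2)
Y(6*(3 + 2))² = (63 + 3*(6*(3 + 2))/2)² = (63 + 3*(6*5)/2)² = (63 + (3/2)*30)² = (63 + 45)² = 108² = 11664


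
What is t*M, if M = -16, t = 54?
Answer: -864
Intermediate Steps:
t*M = 54*(-16) = -864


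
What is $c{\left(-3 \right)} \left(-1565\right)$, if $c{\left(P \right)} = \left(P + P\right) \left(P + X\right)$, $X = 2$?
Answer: $-9390$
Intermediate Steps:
$c{\left(P \right)} = 2 P \left(2 + P\right)$ ($c{\left(P \right)} = \left(P + P\right) \left(P + 2\right) = 2 P \left(2 + P\right)$)
$c{\left(-3 \right)} \left(-1565\right) = 2 \left(-3\right) \left(2 - 3\right) \left(-1565\right) = 2 \left(-3\right) \left(-1\right) \left(-1565\right) = 6 \left(-1565\right) = -9390$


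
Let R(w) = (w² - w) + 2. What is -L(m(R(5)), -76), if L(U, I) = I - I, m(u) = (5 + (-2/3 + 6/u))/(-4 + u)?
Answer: 0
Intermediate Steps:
R(w) = 2 + w² - w
m(u) = (13/3 + 6/u)/(-4 + u) (m(u) = (5 + (-2*⅓ + 6/u))/(-4 + u) = (5 + (-⅔ + 6/u))/(-4 + u) = (13/3 + 6/u)/(-4 + u))
L(U, I) = 0
-L(m(R(5)), -76) = -1*0 = 0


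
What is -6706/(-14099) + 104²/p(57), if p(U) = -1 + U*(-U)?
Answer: -5026934/1762375 ≈ -2.8524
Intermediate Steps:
p(U) = -1 - U²
-6706/(-14099) + 104²/p(57) = -6706/(-14099) + 104²/(-1 - 1*57²) = -6706*(-1/14099) + 10816/(-1 - 1*3249) = 6706/14099 + 10816/(-1 - 3249) = 6706/14099 + 10816/(-3250) = 6706/14099 + 10816*(-1/3250) = 6706/14099 - 416/125 = -5026934/1762375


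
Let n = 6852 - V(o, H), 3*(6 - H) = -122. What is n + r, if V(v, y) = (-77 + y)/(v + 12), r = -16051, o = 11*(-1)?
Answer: -27506/3 ≈ -9168.7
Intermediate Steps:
o = -11
H = 140/3 (H = 6 - ⅓*(-122) = 6 + 122/3 = 140/3 ≈ 46.667)
V(v, y) = (-77 + y)/(12 + v)
n = 20647/3 (n = 6852 - (-77 + 140/3)/(12 - 11) = 6852 - (-91)/(1*3) = 6852 - (-91)/3 = 6852 - 1*(-91/3) = 6852 + 91/3 = 20647/3 ≈ 6882.3)
n + r = 20647/3 - 16051 = -27506/3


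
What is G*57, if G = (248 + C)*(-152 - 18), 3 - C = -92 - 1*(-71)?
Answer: -2635680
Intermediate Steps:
C = 24 (C = 3 - (-92 - 1*(-71)) = 3 - (-92 + 71) = 3 - 1*(-21) = 3 + 21 = 24)
G = -46240 (G = (248 + 24)*(-152 - 18) = 272*(-170) = -46240)
G*57 = -46240*57 = -2635680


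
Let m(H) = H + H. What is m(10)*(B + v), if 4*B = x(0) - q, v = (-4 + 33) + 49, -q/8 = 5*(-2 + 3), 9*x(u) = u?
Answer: 1760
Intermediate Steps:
x(u) = u/9
q = -40 (q = -40*(-2 + 3) = -40 ≈ -40.000)
v = 78 (v = 29 + 49 = 78)
B = 10 (B = ((1/9)*0 - 1*(-40))/4 = (0 + 40)/4 = (1/4)*40 = 10)
m(H) = 2*H
m(10)*(B + v) = (2*10)*(10 + 78) = 20*88 = 1760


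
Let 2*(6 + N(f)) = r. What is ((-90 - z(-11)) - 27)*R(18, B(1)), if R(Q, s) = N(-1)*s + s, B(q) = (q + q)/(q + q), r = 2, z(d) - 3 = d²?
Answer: 964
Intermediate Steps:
z(d) = 3 + d²
B(q) = 1 (B(q) = (2*q)/((2*q)) = (2*q)*(1/(2*q)) = 1)
N(f) = -5 (N(f) = -6 + (½)*2 = -6 + 1 = -5)
R(Q, s) = -4*s (R(Q, s) = -5*s + s = -4*s)
((-90 - z(-11)) - 27)*R(18, B(1)) = ((-90 - (3 + (-11)²)) - 27)*(-4*1) = ((-90 - (3 + 121)) - 27)*(-4) = ((-90 - 1*124) - 27)*(-4) = ((-90 - 124) - 27)*(-4) = (-214 - 27)*(-4) = -241*(-4) = 964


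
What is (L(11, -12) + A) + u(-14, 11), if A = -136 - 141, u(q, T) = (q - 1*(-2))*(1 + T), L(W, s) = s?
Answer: -433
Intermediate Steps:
u(q, T) = (1 + T)*(2 + q) (u(q, T) = (q + 2)*(1 + T) = (2 + q)*(1 + T) = (1 + T)*(2 + q))
A = -277
(L(11, -12) + A) + u(-14, 11) = (-12 - 277) + (2 - 14 + 2*11 + 11*(-14)) = -289 + (2 - 14 + 22 - 154) = -289 - 144 = -433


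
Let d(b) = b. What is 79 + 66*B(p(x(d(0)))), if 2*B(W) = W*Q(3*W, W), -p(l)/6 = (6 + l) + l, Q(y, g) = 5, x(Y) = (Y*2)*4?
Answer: -5861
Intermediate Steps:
x(Y) = 8*Y (x(Y) = (2*Y)*4 = 8*Y)
p(l) = -36 - 12*l (p(l) = -6*((6 + l) + l) = -6*(6 + 2*l) = -36 - 12*l)
B(W) = 5*W/2 (B(W) = (W*5)/2 = (5*W)/2 = 5*W/2)
79 + 66*B(p(x(d(0)))) = 79 + 66*(5*(-36 - 96*0)/2) = 79 + 66*(5*(-36 - 12*0)/2) = 79 + 66*(5*(-36 + 0)/2) = 79 + 66*((5/2)*(-36)) = 79 + 66*(-90) = 79 - 5940 = -5861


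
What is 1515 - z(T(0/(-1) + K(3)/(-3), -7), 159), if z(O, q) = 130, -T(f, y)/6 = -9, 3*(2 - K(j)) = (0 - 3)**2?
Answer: 1385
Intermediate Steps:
K(j) = -1 (K(j) = 2 - (0 - 3)**2/3 = 2 - 1/3*(-3)**2 = 2 - 1/3*9 = 2 - 3 = -1)
T(f, y) = 54 (T(f, y) = -6*(-9) = 54)
1515 - z(T(0/(-1) + K(3)/(-3), -7), 159) = 1515 - 1*130 = 1515 - 130 = 1385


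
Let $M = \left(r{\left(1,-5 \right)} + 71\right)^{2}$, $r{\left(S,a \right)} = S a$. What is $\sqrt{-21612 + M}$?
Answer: $2 i \sqrt{4314} \approx 131.36 i$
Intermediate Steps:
$M = 4356$ ($M = \left(1 \left(-5\right) + 71\right)^{2} = \left(-5 + 71\right)^{2} = 66^{2} = 4356$)
$\sqrt{-21612 + M} = \sqrt{-21612 + 4356} = \sqrt{-17256} = 2 i \sqrt{4314}$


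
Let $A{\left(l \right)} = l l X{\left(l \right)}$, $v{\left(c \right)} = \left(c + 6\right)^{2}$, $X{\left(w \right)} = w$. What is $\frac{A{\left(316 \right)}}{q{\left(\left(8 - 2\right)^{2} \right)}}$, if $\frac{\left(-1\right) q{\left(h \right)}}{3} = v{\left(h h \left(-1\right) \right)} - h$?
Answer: $- \frac{493039}{78003} \approx -6.3208$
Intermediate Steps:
$v{\left(c \right)} = \left(6 + c\right)^{2}$
$q{\left(h \right)} = - 3 \left(6 - h^{2}\right)^{2} + 3 h$ ($q{\left(h \right)} = - 3 \left(\left(6 + h h \left(-1\right)\right)^{2} - h\right) = - 3 \left(\left(6 + h^{2} \left(-1\right)\right)^{2} - h\right) = - 3 \left(\left(6 - h^{2}\right)^{2} - h\right) = - 3 \left(6 - h^{2}\right)^{2} + 3 h$)
$A{\left(l \right)} = l^{3}$ ($A{\left(l \right)} = l l l = l^{2} l = l^{3}$)
$\frac{A{\left(316 \right)}}{q{\left(\left(8 - 2\right)^{2} \right)}} = \frac{316^{3}}{- 3 \left(-6 + \left(\left(8 - 2\right)^{2}\right)^{2}\right)^{2} + 3 \left(8 - 2\right)^{2}} = \frac{31554496}{- 3 \left(-6 + \left(6^{2}\right)^{2}\right)^{2} + 3 \cdot 6^{2}} = \frac{31554496}{- 3 \left(-6 + 36^{2}\right)^{2} + 3 \cdot 36} = \frac{31554496}{- 3 \left(-6 + 1296\right)^{2} + 108} = \frac{31554496}{- 3 \cdot 1290^{2} + 108} = \frac{31554496}{\left(-3\right) 1664100 + 108} = \frac{31554496}{-4992300 + 108} = \frac{31554496}{-4992192} = 31554496 \left(- \frac{1}{4992192}\right) = - \frac{493039}{78003}$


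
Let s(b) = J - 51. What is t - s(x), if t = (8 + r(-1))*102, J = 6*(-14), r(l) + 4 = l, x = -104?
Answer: 441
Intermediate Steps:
r(l) = -4 + l
J = -84
s(b) = -135 (s(b) = -84 - 51 = -135)
t = 306 (t = (8 + (-4 - 1))*102 = (8 - 5)*102 = 3*102 = 306)
t - s(x) = 306 - 1*(-135) = 306 + 135 = 441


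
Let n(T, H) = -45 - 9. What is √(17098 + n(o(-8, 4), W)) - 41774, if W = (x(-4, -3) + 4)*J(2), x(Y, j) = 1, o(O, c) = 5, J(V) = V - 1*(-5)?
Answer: -41774 + 2*√4261 ≈ -41643.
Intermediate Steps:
J(V) = 5 + V (J(V) = V + 5 = 5 + V)
W = 35 (W = (1 + 4)*(5 + 2) = 5*7 = 35)
n(T, H) = -54
√(17098 + n(o(-8, 4), W)) - 41774 = √(17098 - 54) - 41774 = √17044 - 41774 = 2*√4261 - 41774 = -41774 + 2*√4261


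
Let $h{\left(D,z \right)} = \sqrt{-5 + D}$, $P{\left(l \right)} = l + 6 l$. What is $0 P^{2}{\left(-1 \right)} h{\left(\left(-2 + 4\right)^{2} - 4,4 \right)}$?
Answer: $0$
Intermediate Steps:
$P{\left(l \right)} = 7 l$
$0 P^{2}{\left(-1 \right)} h{\left(\left(-2 + 4\right)^{2} - 4,4 \right)} = 0 \left(7 \left(-1\right)\right)^{2} \sqrt{-5 + \left(\left(-2 + 4\right)^{2} - 4\right)} = 0 \left(-7\right)^{2} \sqrt{-5 - \left(4 - 2^{2}\right)} = 0 \cdot 49 \sqrt{-5 + \left(4 - 4\right)} = 0 \sqrt{-5 + 0} = 0 \sqrt{-5} = 0 i \sqrt{5} = 0$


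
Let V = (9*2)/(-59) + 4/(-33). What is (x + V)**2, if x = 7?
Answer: 163814401/3790809 ≈ 43.214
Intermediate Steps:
V = -830/1947 (V = 18*(-1/59) + 4*(-1/33) = -18/59 - 4/33 = -830/1947 ≈ -0.42630)
(x + V)**2 = (7 - 830/1947)**2 = (12799/1947)**2 = 163814401/3790809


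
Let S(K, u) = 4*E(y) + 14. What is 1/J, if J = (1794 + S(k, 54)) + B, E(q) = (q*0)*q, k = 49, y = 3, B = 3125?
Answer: 1/4933 ≈ 0.00020272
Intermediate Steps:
E(q) = 0 (E(q) = 0*q = 0)
S(K, u) = 14 (S(K, u) = 4*0 + 14 = 0 + 14 = 14)
J = 4933 (J = (1794 + 14) + 3125 = 1808 + 3125 = 4933)
1/J = 1/4933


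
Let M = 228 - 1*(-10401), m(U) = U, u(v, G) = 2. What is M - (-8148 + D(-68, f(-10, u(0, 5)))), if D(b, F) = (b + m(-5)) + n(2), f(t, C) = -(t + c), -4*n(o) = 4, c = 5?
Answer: 18851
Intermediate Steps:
n(o) = -1 (n(o) = -¼*4 = -1)
f(t, C) = -5 - t (f(t, C) = -(t + 5) = -(5 + t) = -5 - t)
D(b, F) = -6 + b (D(b, F) = (b - 5) - 1 = (-5 + b) - 1 = -6 + b)
M = 10629 (M = 228 + 10401 = 10629)
M - (-8148 + D(-68, f(-10, u(0, 5)))) = 10629 - (-8148 + (-6 - 68)) = 10629 - (-8148 - 74) = 10629 - 1*(-8222) = 10629 + 8222 = 18851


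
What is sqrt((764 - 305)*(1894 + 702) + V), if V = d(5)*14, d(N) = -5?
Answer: sqrt(1191494) ≈ 1091.6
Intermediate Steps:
V = -70 (V = -5*14 = -70)
sqrt((764 - 305)*(1894 + 702) + V) = sqrt((764 - 305)*(1894 + 702) - 70) = sqrt(459*2596 - 70) = sqrt(1191564 - 70) = sqrt(1191494)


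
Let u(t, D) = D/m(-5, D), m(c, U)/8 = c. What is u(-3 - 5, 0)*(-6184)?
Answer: 0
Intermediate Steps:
m(c, U) = 8*c
u(t, D) = -D/40 (u(t, D) = D/((8*(-5))) = D/(-40) = D*(-1/40) = -D/40)
u(-3 - 5, 0)*(-6184) = -1/40*0*(-6184) = 0*(-6184) = 0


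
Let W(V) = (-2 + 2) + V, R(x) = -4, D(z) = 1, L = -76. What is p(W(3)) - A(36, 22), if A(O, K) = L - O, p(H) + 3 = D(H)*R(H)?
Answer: 105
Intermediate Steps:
W(V) = V (W(V) = 0 + V = V)
p(H) = -7 (p(H) = -3 + 1*(-4) = -3 - 4 = -7)
A(O, K) = -76 - O
p(W(3)) - A(36, 22) = -7 - (-76 - 1*36) = -7 - (-76 - 36) = -7 - 1*(-112) = -7 + 112 = 105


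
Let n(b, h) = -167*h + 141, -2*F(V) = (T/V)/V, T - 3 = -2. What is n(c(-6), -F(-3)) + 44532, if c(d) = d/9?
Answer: 803947/18 ≈ 44664.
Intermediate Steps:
T = 1 (T = 3 - 2 = 1)
c(d) = d/9 (c(d) = d*(⅑) = d/9)
F(V) = -1/(2*V²) (F(V) = -1/V/(2*V) = -1/(2*V*V) = -1/(2*V²))
n(b, h) = 141 - 167*h
n(c(-6), -F(-3)) + 44532 = (141 - (-167)*(-½/(-3)²)) + 44532 = (141 - (-167)*(-½*⅑)) + 44532 = (141 - (-167)*(-1)/18) + 44532 = (141 - 167*1/18) + 44532 = (141 - 167/18) + 44532 = 2371/18 + 44532 = 803947/18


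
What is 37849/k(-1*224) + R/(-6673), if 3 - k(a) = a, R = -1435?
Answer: 252892122/1514771 ≈ 166.95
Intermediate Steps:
k(a) = 3 - a
37849/k(-1*224) + R/(-6673) = 37849/(3 - (-1)*224) - 1435/(-6673) = 37849/(3 - 1*(-224)) - 1435*(-1/6673) = 37849/(3 + 224) + 1435/6673 = 37849/227 + 1435/6673 = 252892122/1514771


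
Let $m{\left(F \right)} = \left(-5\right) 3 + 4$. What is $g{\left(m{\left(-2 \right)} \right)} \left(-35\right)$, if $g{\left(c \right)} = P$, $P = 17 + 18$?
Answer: $-1225$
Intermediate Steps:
$m{\left(F \right)} = -11$ ($m{\left(F \right)} = -15 + 4 = -11$)
$P = 35$
$g{\left(c \right)} = 35$
$g{\left(m{\left(-2 \right)} \right)} \left(-35\right) = 35 \left(-35\right) = -1225$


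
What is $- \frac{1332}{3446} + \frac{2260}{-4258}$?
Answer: $- \frac{3364904}{3668267} \approx -0.9173$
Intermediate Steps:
$- \frac{1332}{3446} + \frac{2260}{-4258} = \left(-1332\right) \frac{1}{3446} + 2260 \left(- \frac{1}{4258}\right) = - \frac{666}{1723} - \frac{1130}{2129} = - \frac{3364904}{3668267}$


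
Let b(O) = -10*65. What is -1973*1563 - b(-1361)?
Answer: -3083149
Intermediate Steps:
b(O) = -650
-1973*1563 - b(-1361) = -1973*1563 - 1*(-650) = -3083799 + 650 = -3083149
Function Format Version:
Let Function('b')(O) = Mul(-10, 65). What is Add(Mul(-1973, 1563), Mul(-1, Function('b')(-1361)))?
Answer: -3083149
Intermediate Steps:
Function('b')(O) = -650
Add(Mul(-1973, 1563), Mul(-1, Function('b')(-1361))) = Add(Mul(-1973, 1563), Mul(-1, -650)) = Add(-3083799, 650) = -3083149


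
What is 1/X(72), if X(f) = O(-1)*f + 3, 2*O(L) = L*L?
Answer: 1/39 ≈ 0.025641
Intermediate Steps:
O(L) = L**2/2 (O(L) = (L*L)/2 = L**2/2)
X(f) = 3 + f/2 (X(f) = ((1/2)*(-1)**2)*f + 3 = ((1/2)*1)*f + 3 = f/2 + 3 = 3 + f/2)
1/X(72) = 1/(3 + (1/2)*72) = 1/(3 + 36) = 1/39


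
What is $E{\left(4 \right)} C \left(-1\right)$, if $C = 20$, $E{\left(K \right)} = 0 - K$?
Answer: $80$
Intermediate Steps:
$E{\left(K \right)} = - K$
$E{\left(4 \right)} C \left(-1\right) = \left(-1\right) 4 \cdot 20 \left(-1\right) = \left(-4\right) 20 \left(-1\right) = \left(-80\right) \left(-1\right) = 80$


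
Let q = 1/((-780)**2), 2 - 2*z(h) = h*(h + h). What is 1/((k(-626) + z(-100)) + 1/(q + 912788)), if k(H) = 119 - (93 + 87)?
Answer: -555340219201/5586722604553660 ≈ -9.9404e-5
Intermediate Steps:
z(h) = 1 - h**2 (z(h) = 1 - h*(h + h)/2 = 1 - h*2*h/2 = 1 - h**2)
k(H) = -61 (k(H) = 119 - 1*180 = 119 - 180 = -61)
q = 1/608400 ≈ 1.6437e-6
1/((k(-626) + z(-100)) + 1/(q + 912788)) = 1/((-61 + (1 - 1*(-100)**2)) + 1/(1/608400 + 912788)) = 1/((-61 + (1 - 1*10000)) + 1/(555340219201/608400)) = 1/((-61 + (1 - 10000)) + 608400/555340219201) = 1/((-61 - 9999) + 608400/555340219201) = 1/(-10060 + 608400/555340219201) = 1/(-5586722604553660/555340219201) = -555340219201/5586722604553660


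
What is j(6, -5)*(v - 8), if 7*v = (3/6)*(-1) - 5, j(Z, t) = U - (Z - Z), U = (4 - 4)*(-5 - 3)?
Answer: 0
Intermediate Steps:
U = 0 (U = 0*(-8) = 0)
j(Z, t) = 0 (j(Z, t) = 0 - (Z - Z) = 0 - 1*0 = 0 + 0 = 0)
v = -11/14 (v = ((3/6)*(-1) - 5)/7 = ((3*(⅙))*(-1) - 5)/7 = ((½)*(-1) - 5)/7 = (-½ - 5)/7 = (⅐)*(-11/2) = -11/14 ≈ -0.78571)
j(6, -5)*(v - 8) = 0*(-11/14 - 8) = 0*(-123/14) = 0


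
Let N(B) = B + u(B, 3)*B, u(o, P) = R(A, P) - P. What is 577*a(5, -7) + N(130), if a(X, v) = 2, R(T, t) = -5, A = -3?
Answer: 244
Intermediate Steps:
u(o, P) = -5 - P
N(B) = -7*B (N(B) = B + (-5 - 1*3)*B = B + (-5 - 3)*B = B - 8*B = -7*B)
577*a(5, -7) + N(130) = 577*2 - 7*130 = 1154 - 910 = 244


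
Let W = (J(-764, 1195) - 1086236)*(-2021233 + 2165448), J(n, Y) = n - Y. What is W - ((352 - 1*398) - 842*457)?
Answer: -156933657085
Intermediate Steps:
W = -156934041925 (W = ((-764 - 1*1195) - 1086236)*(-2021233 + 2165448) = ((-764 - 1195) - 1086236)*144215 = (-1959 - 1086236)*144215 = -1088195*144215 = -156934041925)
W - ((352 - 1*398) - 842*457) = -156934041925 - ((352 - 1*398) - 842*457) = -156934041925 - ((352 - 398) - 384794) = -156934041925 - (-46 - 384794) = -156934041925 - 1*(-384840) = -156934041925 + 384840 = -156933657085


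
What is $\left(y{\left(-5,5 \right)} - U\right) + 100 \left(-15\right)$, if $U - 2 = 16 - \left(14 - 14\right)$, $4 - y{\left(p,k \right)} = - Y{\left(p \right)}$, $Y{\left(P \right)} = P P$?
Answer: $-1489$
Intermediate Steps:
$Y{\left(P \right)} = P^{2}$
$y{\left(p,k \right)} = 4 + p^{2}$ ($y{\left(p,k \right)} = 4 - - p^{2} = 4 + p^{2}$)
$U = 18$ ($U = 2 + \left(16 - \left(14 - 14\right)\right) = 2 + \left(16 - 0\right) = 2 + \left(16 + 0\right) = 2 + 16 = 18$)
$\left(y{\left(-5,5 \right)} - U\right) + 100 \left(-15\right) = \left(\left(4 + \left(-5\right)^{2}\right) - 18\right) + 100 \left(-15\right) = \left(\left(4 + 25\right) - 18\right) - 1500 = \left(29 - 18\right) - 1500 = 11 - 1500 = -1489$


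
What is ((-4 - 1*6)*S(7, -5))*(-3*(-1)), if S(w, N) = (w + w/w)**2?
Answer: -1920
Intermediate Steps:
S(w, N) = (1 + w)**2 (S(w, N) = (w + 1)**2 = (1 + w)**2)
((-4 - 1*6)*S(7, -5))*(-3*(-1)) = ((-4 - 1*6)*(1 + 7)**2)*(-3*(-1)) = ((-4 - 6)*8**2)*3 = -10*64*3 = -640*3 = -1920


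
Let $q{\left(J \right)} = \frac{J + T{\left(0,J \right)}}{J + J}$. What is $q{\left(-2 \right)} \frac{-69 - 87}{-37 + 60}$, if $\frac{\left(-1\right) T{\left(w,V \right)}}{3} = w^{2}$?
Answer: $- \frac{78}{23} \approx -3.3913$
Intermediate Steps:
$T{\left(w,V \right)} = - 3 w^{2}$
$q{\left(J \right)} = \frac{1}{2}$ ($q{\left(J \right)} = \frac{J - 3 \cdot 0^{2}}{J + J} = \frac{J - 0}{2 J} = \left(J + 0\right) \frac{1}{2 J} = J \frac{1}{2 J} = \frac{1}{2}$)
$q{\left(-2 \right)} \frac{-69 - 87}{-37 + 60} = \frac{\left(-69 - 87\right) \frac{1}{-37 + 60}}{2} = \frac{\left(-156\right) \frac{1}{23}}{2} = \frac{1}{2} \left(- \frac{156}{23}\right) = - \frac{78}{23}$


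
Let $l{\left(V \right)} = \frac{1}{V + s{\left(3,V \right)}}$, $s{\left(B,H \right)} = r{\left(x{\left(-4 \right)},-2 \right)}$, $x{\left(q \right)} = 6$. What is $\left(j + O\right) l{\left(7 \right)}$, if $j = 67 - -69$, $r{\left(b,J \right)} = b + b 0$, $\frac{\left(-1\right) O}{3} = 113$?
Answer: $- \frac{203}{13} \approx -15.615$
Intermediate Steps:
$O = -339$ ($O = \left(-3\right) 113 = -339$)
$r{\left(b,J \right)} = b$ ($r{\left(b,J \right)} = b + 0 = b$)
$s{\left(B,H \right)} = 6$
$l{\left(V \right)} = \frac{1}{6 + V}$ ($l{\left(V \right)} = \frac{1}{V + 6} = \frac{1}{6 + V}$)
$j = 136$ ($j = 67 + 69 = 136$)
$\left(j + O\right) l{\left(7 \right)} = \frac{136 - 339}{6 + 7} = - \frac{203}{13}$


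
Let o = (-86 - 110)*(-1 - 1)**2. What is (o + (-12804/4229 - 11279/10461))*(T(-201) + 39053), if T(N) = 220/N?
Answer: -273674120785471223/8892153369 ≈ -3.0777e+7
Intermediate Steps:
o = -784 (o = -196*(-2)**2 = -196*4 = -784)
(o + (-12804/4229 - 11279/10461))*(T(-201) + 39053) = (-784 + (-12804/4229 - 11279/10461))*(220/(-201) + 39053) = (-784 + (-12804*1/4229 - 11279*1/10461))*(220*(-1/201) + 39053) = (-784 + (-12804/4229 - 11279/10461))*(-220/201 + 39053) = (-784 - 181641535/44239569)*(7849433/201) = -34865463631/44239569*7849433/201 = -273674120785471223/8892153369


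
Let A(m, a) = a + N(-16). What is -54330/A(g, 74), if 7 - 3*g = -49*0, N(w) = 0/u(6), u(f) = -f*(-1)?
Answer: -27165/37 ≈ -734.19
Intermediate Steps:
u(f) = f (u(f) = -(-1)*f = f)
N(w) = 0 (N(w) = 0/6 = 0*(1/6) = 0)
g = 7/3 (g = 7/3 - (-49)*0/3 = 7/3 - 1/3*0 = 7/3 + 0 = 7/3 ≈ 2.3333)
A(m, a) = a (A(m, a) = a + 0 = a)
-54330/A(g, 74) = -54330/74 = -54330*1/74 = -27165/37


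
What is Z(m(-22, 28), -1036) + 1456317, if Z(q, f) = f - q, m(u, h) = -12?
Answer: 1455293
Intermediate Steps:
Z(m(-22, 28), -1036) + 1456317 = (-1036 - 1*(-12)) + 1456317 = (-1036 + 12) + 1456317 = -1024 + 1456317 = 1455293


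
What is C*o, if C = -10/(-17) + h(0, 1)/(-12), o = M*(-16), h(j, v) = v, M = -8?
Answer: 3296/51 ≈ 64.627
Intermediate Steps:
o = 128 (o = -8*(-16) = 128)
C = 103/204 (C = -10/(-17) + 1/(-12) = -10*(-1/17) + 1*(-1/12) = 10/17 - 1/12 = 103/204 ≈ 0.50490)
C*o = (103/204)*128 = 3296/51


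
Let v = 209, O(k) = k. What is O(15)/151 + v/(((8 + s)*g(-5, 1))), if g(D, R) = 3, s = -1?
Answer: 31874/3171 ≈ 10.052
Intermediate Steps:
O(15)/151 + v/(((8 + s)*g(-5, 1))) = 15/151 + 209/(((8 - 1)*3)) = 15*(1/151) + 209/((7*3)) = 15/151 + 209/21 = 31874/3171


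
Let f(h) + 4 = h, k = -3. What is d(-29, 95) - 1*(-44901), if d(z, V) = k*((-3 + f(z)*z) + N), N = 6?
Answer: 42021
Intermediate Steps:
f(h) = -4 + h
d(z, V) = -9 - 3*z*(-4 + z) (d(z, V) = -3*((-3 + (-4 + z)*z) + 6) = -3*((-3 + z*(-4 + z)) + 6) = -3*(3 + z*(-4 + z)) = -9 - 3*z*(-4 + z))
d(-29, 95) - 1*(-44901) = (-9 - 3*(-29)*(-4 - 29)) - 1*(-44901) = (-9 - 3*(-29)*(-33)) + 44901 = (-9 - 2871) + 44901 = -2880 + 44901 = 42021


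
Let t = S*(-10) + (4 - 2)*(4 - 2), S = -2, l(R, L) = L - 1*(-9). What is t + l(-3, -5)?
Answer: 28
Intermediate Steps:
l(R, L) = 9 + L (l(R, L) = L + 9 = 9 + L)
t = 24 (t = -2*(-10) + (4 - 2)*(4 - 2) = 20 + 2*2 = 20 + 4 = 24)
t + l(-3, -5) = 24 + (9 - 5) = 24 + 4 = 28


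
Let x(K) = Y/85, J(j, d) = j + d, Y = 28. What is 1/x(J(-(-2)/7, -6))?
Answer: 85/28 ≈ 3.0357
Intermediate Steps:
J(j, d) = d + j
x(K) = 28/85
1/x(J(-(-2)/7, -6)) = 1/(28/85) = 85/28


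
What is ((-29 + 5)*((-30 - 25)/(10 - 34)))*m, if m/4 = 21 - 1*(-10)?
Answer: -6820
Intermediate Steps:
m = 124 (m = 4*(21 - 1*(-10)) = 4*(21 + 10) = 4*31 = 124)
((-29 + 5)*((-30 - 25)/(10 - 34)))*m = ((-29 + 5)*((-30 - 25)/(10 - 34)))*124 = -(-1320)/(-24)*124 = -(-1320)*(-1)/24*124 = -24*55/24*124 = -55*124 = -6820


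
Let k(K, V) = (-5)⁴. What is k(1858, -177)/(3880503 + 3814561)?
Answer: 625/7695064 ≈ 8.1221e-5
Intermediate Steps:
k(K, V) = 625
k(1858, -177)/(3880503 + 3814561) = 625/(3880503 + 3814561) = 625/7695064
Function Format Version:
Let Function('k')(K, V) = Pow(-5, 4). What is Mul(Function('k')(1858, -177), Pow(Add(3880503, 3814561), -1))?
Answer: Rational(625, 7695064) ≈ 8.1221e-5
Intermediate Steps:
Function('k')(K, V) = 625
Mul(Function('k')(1858, -177), Pow(Add(3880503, 3814561), -1)) = Mul(625, Pow(Add(3880503, 3814561), -1)) = Mul(625, Pow(7695064, -1)) = Mul(625, Rational(1, 7695064)) = Rational(625, 7695064)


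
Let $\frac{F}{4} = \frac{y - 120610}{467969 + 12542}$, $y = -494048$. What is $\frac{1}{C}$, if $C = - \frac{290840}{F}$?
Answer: $\frac{27939}{1588088855} \approx 1.7593 \cdot 10^{-5}$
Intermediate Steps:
$F = - \frac{2458632}{480511}$ ($F = 4 \frac{-494048 - 120610}{467969 + 12542} = 4 \left(- \frac{614658}{480511}\right) = - \frac{2458632}{480511} \approx -5.1167$)
$C = \frac{1588088855}{27939}$ ($C = - \frac{290840}{- \frac{2458632}{480511}} = \left(-290840\right) \left(- \frac{480511}{2458632}\right) = \frac{1588088855}{27939} \approx 56841.0$)
$\frac{1}{C} = \frac{1}{\frac{1588088855}{27939}} = \frac{27939}{1588088855}$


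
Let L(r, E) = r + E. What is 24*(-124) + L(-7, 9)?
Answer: -2974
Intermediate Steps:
L(r, E) = E + r
24*(-124) + L(-7, 9) = 24*(-124) + (9 - 7) = -2976 + 2 = -2974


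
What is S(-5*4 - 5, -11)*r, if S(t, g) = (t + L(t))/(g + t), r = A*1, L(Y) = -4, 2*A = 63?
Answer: 203/8 ≈ 25.375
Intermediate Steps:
A = 63/2 (A = (1/2)*63 = 63/2 ≈ 31.500)
r = 63/2 (r = (63/2)*1 = 63/2 ≈ 31.500)
S(t, g) = (-4 + t)/(g + t) (S(t, g) = (t - 4)/(g + t) = (-4 + t)/(g + t))
S(-5*4 - 5, -11)*r = ((-4 + (-5*4 - 5))/(-11 + (-5*4 - 5)))*(63/2) = ((-4 + (-20 - 5))/(-11 + (-20 - 5)))*(63/2) = ((-4 - 25)/(-11 - 25))*(63/2) = (-29/(-36))*(63/2) = -1/36*(-29)*(63/2) = (29/36)*(63/2) = 203/8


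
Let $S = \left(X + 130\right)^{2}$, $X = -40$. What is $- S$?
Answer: $-8100$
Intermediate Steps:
$S = 8100$ ($S = \left(-40 + 130\right)^{2} = 90^{2} = 8100$)
$- S = \left(-1\right) 8100 = -8100$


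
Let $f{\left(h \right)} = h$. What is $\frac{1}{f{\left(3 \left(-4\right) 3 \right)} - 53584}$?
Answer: $- \frac{1}{53620} \approx -1.865 \cdot 10^{-5}$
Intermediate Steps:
$\frac{1}{f{\left(3 \left(-4\right) 3 \right)} - 53584} = \frac{1}{3 \left(-4\right) 3 - 53584} = \frac{1}{\left(-12\right) 3 - 53584} = \frac{1}{-36 - 53584} = \frac{1}{-53620} = - \frac{1}{53620}$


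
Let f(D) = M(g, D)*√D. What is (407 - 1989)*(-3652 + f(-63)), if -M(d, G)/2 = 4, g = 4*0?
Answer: 5777464 + 37968*I*√7 ≈ 5.7775e+6 + 1.0045e+5*I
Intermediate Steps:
g = 0
M(d, G) = -8 (M(d, G) = -2*4 = -8)
f(D) = -8*√D
(407 - 1989)*(-3652 + f(-63)) = (407 - 1989)*(-3652 - 24*I*√7) = -1582*(-3652 - 24*I*√7) = 5777464 + 37968*I*√7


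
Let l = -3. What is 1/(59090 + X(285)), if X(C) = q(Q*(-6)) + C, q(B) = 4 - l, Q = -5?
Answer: 1/59382 ≈ 1.6840e-5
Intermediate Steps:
q(B) = 7 (q(B) = 4 - 1*(-3) = 4 + 3 = 7)
X(C) = 7 + C
1/(59090 + X(285)) = 1/(59090 + (7 + 285)) = 1/(59090 + 292) = 1/59382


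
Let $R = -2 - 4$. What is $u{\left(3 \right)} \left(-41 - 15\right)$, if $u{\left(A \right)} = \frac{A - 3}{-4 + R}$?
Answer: $0$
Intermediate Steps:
$R = -6$
$u{\left(A \right)} = \frac{3}{10} - \frac{A}{10}$ ($u{\left(A \right)} = \frac{A - 3}{-4 - 6} = \frac{-3 + A}{-10} = \left(-3 + A\right) \left(- \frac{1}{10}\right) = \frac{3}{10} - \frac{A}{10}$)
$u{\left(3 \right)} \left(-41 - 15\right) = \left(\frac{3}{10} - \frac{3}{10}\right) \left(-41 - 15\right) = \left(\frac{3}{10} - \frac{3}{10}\right) \left(-56\right) = 0 \left(-56\right) = 0$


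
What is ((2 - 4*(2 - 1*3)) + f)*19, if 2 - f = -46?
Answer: 1026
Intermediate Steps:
f = 48 (f = 2 - 1*(-46) = 2 + 46 = 48)
((2 - 4*(2 - 1*3)) + f)*19 = ((2 - 4*(2 - 1*3)) + 48)*19 = ((2 - 4*(2 - 3)) + 48)*19 = ((2 - 4*(-1)) + 48)*19 = ((2 + 4) + 48)*19 = (6 + 48)*19 = 54*19 = 1026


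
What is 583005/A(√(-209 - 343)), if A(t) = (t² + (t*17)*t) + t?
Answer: -194335*√138/(-92*I + 3312*√138) ≈ -58.676 - 0.13874*I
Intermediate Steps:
A(t) = t + 18*t² (A(t) = (t² + (17*t)*t) + t = (t² + 17*t²) + t = 18*t² + t = t + 18*t²)
583005/A(√(-209 - 343)) = 583005/((√(-209 - 343)*(1 + 18*√(-209 - 343)))) = 583005/((√(-552)*(1 + 18*√(-552)))) = 583005/(((2*I*√138)*(1 + 18*(2*I*√138)))) = 583005/(((2*I*√138)*(1 + 36*I*√138))) = 583005/((2*I*√138*(1 + 36*I*√138))) = 583005*(-I*√138/(276*(1 + 36*I*√138))) = -194335*I*√138/(92*(1 + 36*I*√138))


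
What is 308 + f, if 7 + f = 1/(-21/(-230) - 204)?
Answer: 14116369/46899 ≈ 301.00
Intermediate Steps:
f = -328523/46899 (f = -7 + 1/(-21/(-230) - 204) = -7 + 1/(-21*(-1/230) - 204) = -7 + 1/(21/230 - 204) = -7 + 1/(-46899/230) = -7 - 230/46899 = -328523/46899 ≈ -7.0049)
308 + f = 308 - 328523/46899 = 14116369/46899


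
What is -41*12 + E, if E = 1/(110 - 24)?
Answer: -42311/86 ≈ -491.99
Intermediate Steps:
E = 1/86 ≈ 0.011628
-41*12 + E = -41*12 + 1/86 = -492 + 1/86 = -42311/86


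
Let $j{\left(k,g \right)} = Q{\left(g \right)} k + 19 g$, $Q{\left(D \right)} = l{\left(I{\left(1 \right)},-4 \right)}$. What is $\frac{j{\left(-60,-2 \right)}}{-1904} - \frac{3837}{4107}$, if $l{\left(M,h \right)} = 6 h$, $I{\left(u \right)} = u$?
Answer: $- \frac{2177277}{1303288} \approx -1.6706$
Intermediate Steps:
$Q{\left(D \right)} = -24$ ($Q{\left(D \right)} = 6 \left(-4\right) = -24$)
$j{\left(k,g \right)} = - 24 k + 19 g$
$\frac{j{\left(-60,-2 \right)}}{-1904} - \frac{3837}{4107} = \frac{\left(-24\right) \left(-60\right) + 19 \left(-2\right)}{-1904} - \frac{3837}{4107} = \left(1440 - 38\right) \left(- \frac{1}{1904}\right) - \frac{1279}{1369} = 1402 \left(- \frac{1}{1904}\right) - \frac{1279}{1369} = - \frac{701}{952} - \frac{1279}{1369} = - \frac{2177277}{1303288}$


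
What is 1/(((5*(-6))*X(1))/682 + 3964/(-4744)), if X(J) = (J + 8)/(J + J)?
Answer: -202213/208993 ≈ -0.96756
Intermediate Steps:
X(J) = (8 + J)/(2*J) (X(J) = (8 + J)/((2*J)) = (8 + J)*(1/(2*J)) = (8 + J)/(2*J))
1/(((5*(-6))*X(1))/682 + 3964/(-4744)) = 1/(((5*(-6))*((1/2)*(8 + 1)/1))/682 + 3964/(-4744)) = 1/(-15*9*(1/682) + 3964*(-1/4744)) = 1/(-30*9/2*(1/682) - 991/1186) = 1/(-135*1/682 - 991/1186) = 1/(-135/682 - 991/1186) = 1/(-208993/202213) = -202213/208993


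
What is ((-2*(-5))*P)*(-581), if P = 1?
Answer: -5810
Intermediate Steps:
((-2*(-5))*P)*(-581) = (-2*(-5)*1)*(-581) = (10*1)*(-581) = 10*(-581) = -5810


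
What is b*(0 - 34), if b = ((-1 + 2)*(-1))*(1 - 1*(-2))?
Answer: 102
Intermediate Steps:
b = -3 (b = (1*(-1))*(1 + 2) = -1*3 = -3)
b*(0 - 34) = -3*(0 - 34) = -3*(-34) = 102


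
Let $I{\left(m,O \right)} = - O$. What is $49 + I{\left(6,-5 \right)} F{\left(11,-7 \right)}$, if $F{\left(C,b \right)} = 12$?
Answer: $109$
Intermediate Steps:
$49 + I{\left(6,-5 \right)} F{\left(11,-7 \right)} = 49 + \left(-1\right) \left(-5\right) 12 = 49 + 5 \cdot 12 = 49 + 60 = 109$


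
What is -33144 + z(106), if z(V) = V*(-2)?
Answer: -33356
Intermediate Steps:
z(V) = -2*V
-33144 + z(106) = -33144 - 2*106 = -33144 - 212 = -33356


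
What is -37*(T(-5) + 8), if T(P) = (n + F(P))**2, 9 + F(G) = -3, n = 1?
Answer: -4773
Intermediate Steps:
F(G) = -12 (F(G) = -9 - 3 = -12)
T(P) = 121 (T(P) = (1 - 12)**2 = (-11)**2 = 121)
-37*(T(-5) + 8) = -37*(121 + 8) = -37*129 = -4773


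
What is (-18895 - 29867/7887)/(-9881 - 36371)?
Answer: 37263683/91197381 ≈ 0.40860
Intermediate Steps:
(-18895 - 29867/7887)/(-9881 - 36371) = (-18895 - 29867*1/7887)/(-46252) = (-18895 - 29867/7887)*(-1/46252) = -149054732/7887*(-1/46252) = 37263683/91197381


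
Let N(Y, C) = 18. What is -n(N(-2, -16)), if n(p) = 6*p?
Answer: -108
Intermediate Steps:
-n(N(-2, -16)) = -6*18 = -1*108 = -108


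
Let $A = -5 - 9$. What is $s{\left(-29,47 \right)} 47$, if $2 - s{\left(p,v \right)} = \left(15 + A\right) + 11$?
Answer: $-470$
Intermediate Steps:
$A = -14$
$s{\left(p,v \right)} = -10$ ($s{\left(p,v \right)} = 2 - \left(\left(15 - 14\right) + 11\right) = 2 - \left(1 + 11\right) = 2 - 12 = -10$)
$s{\left(-29,47 \right)} 47 = \left(-10\right) 47 = -470$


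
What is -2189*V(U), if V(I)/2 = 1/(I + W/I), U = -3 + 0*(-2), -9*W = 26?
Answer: 10746/5 ≈ 2149.2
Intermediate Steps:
W = -26/9 (W = -1/9*26 = -26/9 ≈ -2.8889)
U = -3 (U = -3 + 0 = -3)
V(I) = 2/(I - 26/(9*I))
-2189*V(U) = -39402*(-3)/(-26 + 9*(-3)**2) = -39402*(-3)/(-26 + 9*9) = -39402*(-3)/(-26 + 81) = -39402*(-3)/55 = -2189*(-54/55) = 10746/5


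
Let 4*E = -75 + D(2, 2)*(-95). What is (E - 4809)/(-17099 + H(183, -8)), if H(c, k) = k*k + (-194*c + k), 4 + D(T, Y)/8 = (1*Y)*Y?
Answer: 6437/70060 ≈ 0.091878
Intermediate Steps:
D(T, Y) = -32 + 8*Y**2 (D(T, Y) = -32 + 8*((1*Y)*Y) = -32 + 8*(Y*Y) = -32 + 8*Y**2)
H(c, k) = k + k**2 - 194*c (H(c, k) = k**2 + (k - 194*c) = k + k**2 - 194*c)
E = -75/4 (E = (-75 + (-32 + 8*2**2)*(-95))/4 = (-75 + (-32 + 8*4)*(-95))/4 = (-75 + (-32 + 32)*(-95))/4 = (-75 + 0*(-95))/4 = (-75 + 0)/4 = (1/4)*(-75) = -75/4 ≈ -18.750)
(E - 4809)/(-17099 + H(183, -8)) = (-75/4 - 4809)/(-17099 + (-8 + (-8)**2 - 194*183)) = -19311/(4*(-17099 + (-8 + 64 - 35502))) = -19311/(4*(-17099 - 35446)) = -19311/4/(-52545) = -19311/4*(-1/52545) = 6437/70060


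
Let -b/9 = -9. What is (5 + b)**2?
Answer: 7396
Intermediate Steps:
b = 81 (b = -9*(-9) = 81)
(5 + b)**2 = (5 + 81)**2 = 86**2 = 7396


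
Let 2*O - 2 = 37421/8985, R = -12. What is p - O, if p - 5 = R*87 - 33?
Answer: -19319231/17970 ≈ -1075.1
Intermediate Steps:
p = -1072 (p = 5 + (-12*87 - 33) = 5 + (-1044 - 33) = 5 - 1077 = -1072)
O = 55391/17970 (O = 1 + (37421/8985)/2 = 1 + (37421*(1/8985))/2 = 1 + (½)*(37421/8985) = 1 + 37421/17970 = 55391/17970 ≈ 3.0824)
p - O = -1072 - 1*55391/17970 = -1072 - 55391/17970 = -19319231/17970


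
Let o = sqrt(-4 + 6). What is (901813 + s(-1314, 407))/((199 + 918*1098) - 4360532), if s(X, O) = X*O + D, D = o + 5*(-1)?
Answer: -367010/3352369 - sqrt(2)/3352369 ≈ -0.10948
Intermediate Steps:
o = sqrt(2) ≈ 1.4142
D = -5 + sqrt(2) (D = sqrt(2) + 5*(-1) = sqrt(2) - 5 = -5 + sqrt(2) ≈ -3.5858)
s(X, O) = -5 + sqrt(2) + O*X (s(X, O) = X*O + (-5 + sqrt(2)) = O*X + (-5 + sqrt(2)) = -5 + sqrt(2) + O*X)
(901813 + s(-1314, 407))/((199 + 918*1098) - 4360532) = (901813 + (-5 + sqrt(2) + 407*(-1314)))/((199 + 918*1098) - 4360532) = (901813 + (-5 + sqrt(2) - 534798))/((199 + 1007964) - 4360532) = (901813 + (-534803 + sqrt(2)))/(1008163 - 4360532) = (367010 + sqrt(2))/(-3352369) = (367010 + sqrt(2))*(-1/3352369) = -367010/3352369 - sqrt(2)/3352369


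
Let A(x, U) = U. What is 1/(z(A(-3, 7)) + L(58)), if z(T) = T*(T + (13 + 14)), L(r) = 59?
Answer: 1/297 ≈ 0.0033670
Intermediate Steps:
z(T) = T*(27 + T) (z(T) = T*(T + 27) = T*(27 + T))
1/(z(A(-3, 7)) + L(58)) = 1/(7*(27 + 7) + 59) = 1/(7*34 + 59) = 1/(238 + 59) = 1/297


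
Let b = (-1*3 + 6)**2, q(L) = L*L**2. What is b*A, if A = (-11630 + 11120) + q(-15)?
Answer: -34965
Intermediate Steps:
q(L) = L**3
b = 9 (b = (-3 + 6)**2 = 3**2 = 9)
A = -3885 (A = (-11630 + 11120) + (-15)**3 = -510 - 3375 = -3885)
b*A = 9*(-3885) = -34965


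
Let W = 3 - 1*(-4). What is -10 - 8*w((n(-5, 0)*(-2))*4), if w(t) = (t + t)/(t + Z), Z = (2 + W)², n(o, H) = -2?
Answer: -1226/97 ≈ -12.639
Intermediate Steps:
W = 7 (W = 3 + 4 = 7)
Z = 81 (Z = (2 + 7)² = 9² = 81)
w(t) = 2*t/(81 + t) (w(t) = (t + t)/(t + 81) = (2*t)/(81 + t) = 2*t/(81 + t))
-10 - 8*w((n(-5, 0)*(-2))*4) = -10 - 16*-2*(-2)*4/(81 - 2*(-2)*4) = -10 - 16*4*4/(81 + 4*4) = -10 - 16*16/(81 + 16) = -10 - 16*16/97 = -10 - 8*32/97 = -10 - 256/97 = -1226/97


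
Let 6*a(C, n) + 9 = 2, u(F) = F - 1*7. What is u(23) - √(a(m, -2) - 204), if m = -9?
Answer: 16 - I*√7386/6 ≈ 16.0 - 14.324*I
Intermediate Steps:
u(F) = -7 + F (u(F) = F - 7 = -7 + F)
a(C, n) = -7/6 (a(C, n) = -3/2 + (⅙)*2 = -3/2 + ⅓ = -7/6)
u(23) - √(a(m, -2) - 204) = (-7 + 23) - √(-7/6 - 204) = 16 - √(-1231/6) = 16 - I*√7386/6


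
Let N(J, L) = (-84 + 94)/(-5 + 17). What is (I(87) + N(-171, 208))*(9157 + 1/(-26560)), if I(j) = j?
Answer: 42723875771/53120 ≈ 8.0429e+5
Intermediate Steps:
N(J, L) = ⅚ (N(J, L) = 10/12 = 10*(1/12) = ⅚)
(I(87) + N(-171, 208))*(9157 + 1/(-26560)) = (87 + ⅚)*(9157 + 1/(-26560)) = 527*(9157 - 1/26560)/6 = (527/6)*(243209919/26560) = 42723875771/53120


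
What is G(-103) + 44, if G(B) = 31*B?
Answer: -3149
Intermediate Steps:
G(-103) + 44 = 31*(-103) + 44 = -3193 + 44 = -3149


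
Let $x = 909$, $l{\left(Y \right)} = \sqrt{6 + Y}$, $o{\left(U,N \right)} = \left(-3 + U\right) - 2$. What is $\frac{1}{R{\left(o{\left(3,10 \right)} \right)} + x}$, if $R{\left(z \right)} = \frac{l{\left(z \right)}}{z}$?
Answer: $\frac{1}{908} \approx 0.0011013$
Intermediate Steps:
$o{\left(U,N \right)} = -5 + U$
$R{\left(z \right)} = \frac{\sqrt{6 + z}}{z}$
$\frac{1}{R{\left(o{\left(3,10 \right)} \right)} + x} = \frac{1}{\frac{\sqrt{6 + \left(-5 + 3\right)}}{-5 + 3} + 909} = \frac{1}{\frac{\sqrt{6 - 2}}{-2} + 909} = \frac{1}{- \frac{\sqrt{4}}{2} + 909} = \frac{1}{\left(- \frac{1}{2}\right) 2 + 909} = \frac{1}{-1 + 909} = \frac{1}{908}$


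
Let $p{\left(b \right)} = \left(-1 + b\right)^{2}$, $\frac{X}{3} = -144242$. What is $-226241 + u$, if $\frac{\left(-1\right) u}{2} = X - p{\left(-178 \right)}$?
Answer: $703293$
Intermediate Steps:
$X = -432726$ ($X = 3 \left(-144242\right) = -432726$)
$u = 929534$ ($u = - 2 \left(-432726 - \left(-1 - 178\right)^{2}\right) = - 2 \left(-432726 - \left(-179\right)^{2}\right) = - 2 \left(-432726 - 32041\right) = \left(-2\right) \left(-464767\right) = 929534$)
$-226241 + u = -226241 + 929534 = 703293$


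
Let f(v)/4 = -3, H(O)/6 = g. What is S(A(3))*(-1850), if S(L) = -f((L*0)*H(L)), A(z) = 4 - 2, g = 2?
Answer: -22200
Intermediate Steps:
H(O) = 12 (H(O) = 6*2 = 12)
f(v) = -12 (f(v) = 4*(-3) = -12)
A(z) = 2
S(L) = 12 (S(L) = -1*(-12) = 12)
S(A(3))*(-1850) = 12*(-1850) = -22200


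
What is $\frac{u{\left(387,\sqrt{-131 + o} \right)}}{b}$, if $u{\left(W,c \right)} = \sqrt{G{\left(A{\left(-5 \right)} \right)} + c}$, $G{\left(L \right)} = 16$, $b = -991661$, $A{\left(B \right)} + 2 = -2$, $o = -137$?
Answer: $- \frac{\sqrt{16 + 2 i \sqrt{67}}}{991661} \approx -4.4468 \cdot 10^{-6} - 1.8718 \cdot 10^{-6} i$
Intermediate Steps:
$A{\left(B \right)} = -4$ ($A{\left(B \right)} = -2 - 2 = -4$)
$u{\left(W,c \right)} = \sqrt{16 + c}$
$\frac{u{\left(387,\sqrt{-131 + o} \right)}}{b} = \frac{\sqrt{16 + \sqrt{-131 - 137}}}{-991661} = \sqrt{16 + \sqrt{-268}} \left(- \frac{1}{991661}\right) = \sqrt{16 + 2 i \sqrt{67}} \left(- \frac{1}{991661}\right) = - \frac{\sqrt{16 + 2 i \sqrt{67}}}{991661}$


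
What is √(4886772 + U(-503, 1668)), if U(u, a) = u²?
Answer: √5139781 ≈ 2267.1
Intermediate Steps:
√(4886772 + U(-503, 1668)) = √(4886772 + (-503)²) = √(4886772 + 253009) = √5139781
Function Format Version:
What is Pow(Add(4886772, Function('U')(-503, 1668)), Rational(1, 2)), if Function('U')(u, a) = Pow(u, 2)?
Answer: Pow(5139781, Rational(1, 2)) ≈ 2267.1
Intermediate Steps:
Pow(Add(4886772, Function('U')(-503, 1668)), Rational(1, 2)) = Pow(Add(4886772, Pow(-503, 2)), Rational(1, 2)) = Pow(Add(4886772, 253009), Rational(1, 2)) = Pow(5139781, Rational(1, 2))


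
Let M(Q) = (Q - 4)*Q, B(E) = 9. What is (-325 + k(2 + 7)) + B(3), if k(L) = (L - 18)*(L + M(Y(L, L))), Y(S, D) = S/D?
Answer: -370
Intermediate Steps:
M(Q) = Q*(-4 + Q) (M(Q) = (-4 + Q)*Q = Q*(-4 + Q))
k(L) = (-18 + L)*(-3 + L) (k(L) = (L - 18)*(L + (L/L)*(-4 + L/L)) = (-18 + L)*(L + 1*(-4 + 1)) = (-18 + L)*(L + 1*(-3)) = (-18 + L)*(L - 3) = (-18 + L)*(-3 + L))
(-325 + k(2 + 7)) + B(3) = (-325 + (54 + (2 + 7)² - 21*(2 + 7))) + 9 = (-325 + (54 + 9² - 21*9)) + 9 = (-325 + (54 + 81 - 189)) + 9 = (-325 - 54) + 9 = -379 + 9 = -370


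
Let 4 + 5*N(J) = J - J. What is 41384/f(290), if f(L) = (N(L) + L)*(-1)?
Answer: -103460/723 ≈ -143.10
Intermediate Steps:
N(J) = -⅘ (N(J) = -⅘ + (J - J)/5 = -⅘ + (⅕)*0 = -⅘ + 0 = -⅘)
f(L) = ⅘ - L (f(L) = (-⅘ + L)*(-1) = ⅘ - L)
41384/f(290) = 41384/(⅘ - 1*290) = 41384/(⅘ - 290) = 41384/(-1446/5) = 41384*(-5/1446) = -103460/723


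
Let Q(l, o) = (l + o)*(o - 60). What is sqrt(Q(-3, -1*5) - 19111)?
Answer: I*sqrt(18591) ≈ 136.35*I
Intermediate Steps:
Q(l, o) = (-60 + o)*(l + o) (Q(l, o) = (l + o)*(-60 + o) = (-60 + o)*(l + o))
sqrt(Q(-3, -1*5) - 19111) = sqrt(((-1*5)**2 - 60*(-3) - (-60)*5 - (-3)*5) - 19111) = sqrt(((-5)**2 + 180 - 60*(-5) - 3*(-5)) - 19111) = sqrt((25 + 180 + 300 + 15) - 19111) = sqrt(520 - 19111) = sqrt(-18591) = I*sqrt(18591)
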